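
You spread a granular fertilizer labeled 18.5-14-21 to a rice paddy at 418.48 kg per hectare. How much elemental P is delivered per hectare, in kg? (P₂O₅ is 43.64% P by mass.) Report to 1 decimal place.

25.6 kg P per hectare

P₂O₅ per hectare = 418.48 × 14% = 58.5872 kg.
Elemental P = 58.5872 × 0.4364 = 25.5675 kg per hectare.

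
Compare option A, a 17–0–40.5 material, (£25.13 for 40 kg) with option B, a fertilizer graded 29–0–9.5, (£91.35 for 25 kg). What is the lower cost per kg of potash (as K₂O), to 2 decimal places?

£1.55 per kg K₂O (option A)

option A: K₂O per bag = 40 × 40.5% = 16.2 kg; cost = 25.13 / 16.2 = £1.5512/kg K₂O.
option B: K₂O per bag = 25 × 9.5% = 2.375 kg; cost = 91.35 / 2.375 = £38.4632/kg K₂O.
option A is cheaper.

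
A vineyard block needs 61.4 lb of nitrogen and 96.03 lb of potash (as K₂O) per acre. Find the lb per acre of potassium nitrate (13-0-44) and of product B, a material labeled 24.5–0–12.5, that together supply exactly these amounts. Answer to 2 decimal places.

With a, b = lb per acre of potassium nitrate and product B:
N: 0.13·a + 0.245·b = 61.4
K₂O: 0.44·a + 0.125·b = 96.03
Solving simultaneously: a = 173.155, b = 158.734.

173.16 lb potassium nitrate, 158.73 lb product B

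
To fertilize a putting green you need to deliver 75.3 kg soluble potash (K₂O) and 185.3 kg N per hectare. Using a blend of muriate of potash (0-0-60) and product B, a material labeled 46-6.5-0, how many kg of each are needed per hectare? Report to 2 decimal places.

125.50 kg muriate of potash, 402.83 kg product B

With a, b = kg per hectare of muriate of potash and product B:
K₂O: 0.6·a + 0·b = 75.3
N: 0·a + 0.46·b = 185.3
Solving simultaneously: a = 125.5, b = 402.826.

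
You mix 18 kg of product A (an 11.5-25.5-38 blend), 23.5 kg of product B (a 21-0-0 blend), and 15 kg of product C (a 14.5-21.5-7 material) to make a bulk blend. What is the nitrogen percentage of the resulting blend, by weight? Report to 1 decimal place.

Total mass = 18 + 23.5 + 15 = 56.5 kg.
N mass = 11.5%×18 + 21%×23.5 + 14.5%×15 = 9.18 kg.
% N = 9.18 / 56.5 = 16.2478%.

16.2% N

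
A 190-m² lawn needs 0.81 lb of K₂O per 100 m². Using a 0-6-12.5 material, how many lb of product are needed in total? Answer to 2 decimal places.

12.31 lb

Product per 100 m² = 0.81 / 12.5% = 6.48 lb.
Total product = 6.48 × 190 / 100 = 12.312 lb.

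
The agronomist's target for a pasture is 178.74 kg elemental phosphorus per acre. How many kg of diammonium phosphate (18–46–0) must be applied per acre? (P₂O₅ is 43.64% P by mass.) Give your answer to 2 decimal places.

890.39 kg of product per acre

As P₂O₅: 178.74 / 0.4364 = 409.578 kg per acre.
Product per acre = 409.578 / 46% = 890.388 kg.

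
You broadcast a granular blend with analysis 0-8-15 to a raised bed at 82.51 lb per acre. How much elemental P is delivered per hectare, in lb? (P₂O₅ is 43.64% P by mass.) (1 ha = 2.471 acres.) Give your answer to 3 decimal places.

7.118 lb P per hectare

P₂O₅ per acre = 82.51 × 8% = 6.6008 lb.
Elemental P = 6.6008 × 0.4364 = 2.88059 lb per acre.
Convert to per hectare: 2.88059 × 2.471 = 7.11794 lb.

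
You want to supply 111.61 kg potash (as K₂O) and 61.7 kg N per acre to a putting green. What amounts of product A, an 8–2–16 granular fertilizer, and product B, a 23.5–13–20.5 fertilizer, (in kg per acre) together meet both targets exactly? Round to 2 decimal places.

Per-acre balance (a = product A, b = product B):
K₂O: 0.16·a + 0.205·b = 111.61
N: 0.08·a + 0.235·b = 61.7
Eliminate b: (row1) − 0.205/0.235·(row2) → 0.0902128·a = 57.7866, so a = 640.559.
Then b = (61.7 − 0.08·640.559) / 0.235 = 44.4906.

640.56 kg product A, 44.49 kg product B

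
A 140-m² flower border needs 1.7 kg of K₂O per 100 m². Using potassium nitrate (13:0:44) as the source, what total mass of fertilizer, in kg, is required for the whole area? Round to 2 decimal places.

Product per 100 m² = 1.7 / 44% = 3.86364 kg.
Total product = 3.86364 × 140 / 100 = 5.40909 kg.

5.41 kg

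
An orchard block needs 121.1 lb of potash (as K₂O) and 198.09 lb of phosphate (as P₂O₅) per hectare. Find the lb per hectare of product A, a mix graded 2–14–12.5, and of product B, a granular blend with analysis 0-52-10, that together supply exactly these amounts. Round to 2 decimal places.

Per-hectare balance (a = product A, b = product B):
K₂O: 0.125·a + 0.1·b = 121.1
P₂O₅: 0.14·a + 0.52·b = 198.09
Solving simultaneously: a = 846.333, b = 153.083.

846.33 lb product A, 153.08 lb product B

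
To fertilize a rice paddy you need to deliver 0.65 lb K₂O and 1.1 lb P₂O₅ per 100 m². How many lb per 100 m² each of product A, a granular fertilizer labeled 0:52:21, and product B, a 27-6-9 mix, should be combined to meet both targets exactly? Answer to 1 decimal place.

1.8 lb product A, 3.1 lb product B

Let a = lb of product A, b = lb of product B (per 100 m²).
K₂O: 0.21·a + 0.09·b = 0.65
P₂O₅: 0.52·a + 0.06·b = 1.1
From row1: a = (0.65 − 0.09·b) / 0.21.
Into row2: 0.52·(0.65 − 0.09·b)/0.21 + 0.06·b = 1.1 → b = 3.12865, a = 1.75439.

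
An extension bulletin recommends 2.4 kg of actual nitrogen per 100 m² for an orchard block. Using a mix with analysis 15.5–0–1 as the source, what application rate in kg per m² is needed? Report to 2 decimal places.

0.15 kg of product per sq m

Product per 100 m² = 2.4 / 15.5% = 15.4839 kg.
Convert to per m²: 15.4839 × 0.01 = 0.154839 kg.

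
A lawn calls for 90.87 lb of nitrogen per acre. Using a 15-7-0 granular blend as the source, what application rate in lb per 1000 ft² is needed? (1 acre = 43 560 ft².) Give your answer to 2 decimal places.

13.91 lb of product per thousand sq ft

Product per acre = 90.87 / 15% = 605.8 lb.
Convert to per 1000 ft²: 605.8 × 0.0229568 = 13.9073 lb.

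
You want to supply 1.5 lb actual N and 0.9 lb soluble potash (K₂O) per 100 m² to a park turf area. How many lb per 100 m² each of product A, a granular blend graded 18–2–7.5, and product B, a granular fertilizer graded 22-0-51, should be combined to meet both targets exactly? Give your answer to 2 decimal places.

7.53 lb product A, 0.66 lb product B

Per-100 m² balance (a = product A, b = product B):
N: 0.18·a + 0.22·b = 1.5
K₂O: 0.075·a + 0.51·b = 0.9
Solving simultaneously: a = 7.52988, b = 0.657371.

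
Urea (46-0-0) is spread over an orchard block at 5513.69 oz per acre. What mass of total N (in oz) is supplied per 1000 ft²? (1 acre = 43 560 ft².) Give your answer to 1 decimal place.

58.2 oz N per thousand sq ft

nitrogen per acre = 5513.69 × 46% = 2536.3 oz.
Convert to per 1000 ft²: 2536.3 × 0.0229568 = 58.2254 oz.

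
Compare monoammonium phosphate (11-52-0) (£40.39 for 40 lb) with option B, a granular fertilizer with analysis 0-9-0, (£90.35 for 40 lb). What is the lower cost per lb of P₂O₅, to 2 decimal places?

£1.94 per lb P₂O₅ (monoammonium phosphate)

monoammonium phosphate: P₂O₅ per bag = 40 × 52% = 20.8 lb; cost = 40.39 / 20.8 = £1.9418/lb P₂O₅.
option B: P₂O₅ per bag = 40 × 9% = 3.6 lb; cost = 90.35 / 3.6 = £25.0972/lb P₂O₅.
monoammonium phosphate is cheaper.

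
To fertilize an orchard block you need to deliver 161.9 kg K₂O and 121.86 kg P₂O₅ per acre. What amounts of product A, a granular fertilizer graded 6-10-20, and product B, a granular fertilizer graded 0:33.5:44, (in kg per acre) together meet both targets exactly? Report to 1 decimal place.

Let a = kg of product A, b = kg of product B (per acre).
K₂O: 0.2·a + 0.44·b = 161.9
P₂O₅: 0.1·a + 0.335·b = 121.86
Eliminate a: (row1) − 0.2/0.1·(row2) → -0.23·b = -81.82, so b = 355.739.
Back-substitute: a = (161.9 − 0.44·355.739) / 0.2 = 26.8739.

26.9 kg product A, 355.7 kg product B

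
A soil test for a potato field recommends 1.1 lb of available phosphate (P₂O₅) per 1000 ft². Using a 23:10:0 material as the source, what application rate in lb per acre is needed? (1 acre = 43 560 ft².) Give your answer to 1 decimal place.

479.2 lb of product per acre

Product per 1000 ft² = 1.1 / 10% = 11 lb.
Convert to per acre: 11 × 43.56 = 479.16 lb.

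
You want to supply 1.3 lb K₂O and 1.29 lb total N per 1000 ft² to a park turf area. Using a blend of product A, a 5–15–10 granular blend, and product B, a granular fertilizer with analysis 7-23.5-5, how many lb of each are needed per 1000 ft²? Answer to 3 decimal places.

5.889 lb product A, 14.222 lb product B

Let a = lb of product A, b = lb of product B (per 1000 ft²).
K₂O: 0.1·a + 0.05·b = 1.3
N: 0.05·a + 0.07·b = 1.29
From row1: a = (1.3 − 0.05·b) / 0.1.
Into row2: 0.05·(1.3 − 0.05·b)/0.1 + 0.07·b = 1.29 → b = 14.2222, a = 5.88889.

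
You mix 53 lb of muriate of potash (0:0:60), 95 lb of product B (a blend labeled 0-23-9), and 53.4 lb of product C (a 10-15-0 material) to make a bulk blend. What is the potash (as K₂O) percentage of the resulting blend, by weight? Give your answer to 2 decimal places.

Total mass = 53 + 95 + 53.4 = 201.4 lb.
K₂O mass = 60%×53 + 9%×95 + 0%×53.4 = 40.35 lb.
% K₂O = 40.35 / 201.4 = 20.0348%.

20.03% K₂O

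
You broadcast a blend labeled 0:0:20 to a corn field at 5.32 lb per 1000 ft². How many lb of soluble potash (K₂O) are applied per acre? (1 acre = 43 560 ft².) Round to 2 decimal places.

46.35 lb K₂O per acre

K₂O per 1000 ft² = 5.32 × 20% = 1.064 lb.
Convert to per acre: 1.064 × 43.56 = 46.3478 lb.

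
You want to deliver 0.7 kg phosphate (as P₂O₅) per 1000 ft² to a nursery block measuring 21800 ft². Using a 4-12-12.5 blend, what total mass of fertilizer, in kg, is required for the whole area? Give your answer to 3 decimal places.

Product per 1000 ft² = 0.7 / 12% = 5.83333 kg.
Total product = 5.83333 × 21800 / 1000 = 127.1667 kg.

127.167 kg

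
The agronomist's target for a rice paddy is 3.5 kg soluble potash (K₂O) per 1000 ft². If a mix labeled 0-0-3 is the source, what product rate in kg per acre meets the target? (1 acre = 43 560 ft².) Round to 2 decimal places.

5082.00 kg of product per acre

Product per 1000 ft² = 3.5 / 3% = 116.667 kg.
Convert to per acre: 116.667 × 43.56 = 5082 kg.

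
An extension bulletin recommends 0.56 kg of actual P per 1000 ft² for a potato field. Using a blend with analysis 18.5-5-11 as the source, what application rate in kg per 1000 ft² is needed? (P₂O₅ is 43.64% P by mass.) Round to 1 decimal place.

25.7 kg of product per thousand sq ft

As P₂O₅: 0.56 / 0.4364 = 1.28323 kg per 1000 ft².
Product per 1000 ft² = 1.28323 / 5% = 25.6645 kg.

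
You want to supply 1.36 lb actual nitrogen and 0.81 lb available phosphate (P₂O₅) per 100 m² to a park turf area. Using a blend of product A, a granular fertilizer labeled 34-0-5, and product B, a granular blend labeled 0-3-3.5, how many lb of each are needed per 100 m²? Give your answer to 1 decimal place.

4.0 lb product A, 27.0 lb product B

Let a = lb of product A, b = lb of product B (per 100 m²).
N: 0.34·a + 0·b = 1.36
P₂O₅: 0·a + 0.03·b = 0.81
Solving simultaneously: a = 4, b = 27.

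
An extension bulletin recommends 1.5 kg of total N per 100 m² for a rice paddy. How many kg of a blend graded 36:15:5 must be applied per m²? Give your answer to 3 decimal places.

Product per 100 m² = 1.5 / 36% = 4.16667 kg.
Convert to per m²: 4.16667 × 0.01 = 0.0416667 kg.

0.042 kg of product per sq m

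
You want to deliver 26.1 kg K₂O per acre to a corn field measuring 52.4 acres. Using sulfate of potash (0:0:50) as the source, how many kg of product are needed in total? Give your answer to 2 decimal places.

2735.28 kg

Product per acre = 26.1 / 50% = 52.2 kg.
Total product = 52.2 × 52.4 = 2735.28 kg.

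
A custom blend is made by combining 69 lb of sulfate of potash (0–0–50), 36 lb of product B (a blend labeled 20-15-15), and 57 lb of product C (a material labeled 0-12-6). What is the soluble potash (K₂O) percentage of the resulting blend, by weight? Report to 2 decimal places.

26.74% K₂O

Total mass = 69 + 36 + 57 = 162 lb.
K₂O mass = 50%×69 + 15%×36 + 6%×57 = 43.32 lb.
% K₂O = 43.32 / 162 = 26.7407%.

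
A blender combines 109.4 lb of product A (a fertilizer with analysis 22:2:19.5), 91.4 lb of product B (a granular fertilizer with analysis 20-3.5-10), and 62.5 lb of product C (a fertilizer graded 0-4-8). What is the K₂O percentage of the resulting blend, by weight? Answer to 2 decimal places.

13.47% K₂O

Total mass = 109.4 + 91.4 + 62.5 = 263.3 lb.
K₂O mass = 19.5%×109.4 + 10%×91.4 + 8%×62.5 = 35.473 lb.
% K₂O = 35.473 / 263.3 = 13.4725%.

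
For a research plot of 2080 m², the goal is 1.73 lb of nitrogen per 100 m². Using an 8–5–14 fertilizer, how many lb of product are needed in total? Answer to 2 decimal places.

Product per 100 m² = 1.73 / 8% = 21.625 lb.
Total product = 21.625 × 2080 / 100 = 449.8 lb.

449.80 lb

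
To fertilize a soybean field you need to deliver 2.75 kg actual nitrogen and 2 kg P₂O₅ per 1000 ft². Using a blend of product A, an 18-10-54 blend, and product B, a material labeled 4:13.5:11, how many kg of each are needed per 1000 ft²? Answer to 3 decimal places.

14.347 kg product A, 4.187 kg product B

Per-1000 ft² balance (a = product A, b = product B):
N: 0.18·a + 0.04·b = 2.75
P₂O₅: 0.1·a + 0.135·b = 2
Eliminate b: (row1) − 0.04/0.135·(row2) → 0.15037·a = 2.15741, so a = 14.3473.
Then b = (2 − 0.1·14.3473) / 0.135 = 4.18719.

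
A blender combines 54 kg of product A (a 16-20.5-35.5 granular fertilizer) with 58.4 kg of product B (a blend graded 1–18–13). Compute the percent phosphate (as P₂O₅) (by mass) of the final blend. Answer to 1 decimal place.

Total mass = 54 + 58.4 = 112.4 kg.
P₂O₅ mass = 20.5%×54 + 18%×58.4 = 21.582 kg.
% P₂O₅ = 21.582 / 112.4 = 19.2011%.

19.2% P₂O₅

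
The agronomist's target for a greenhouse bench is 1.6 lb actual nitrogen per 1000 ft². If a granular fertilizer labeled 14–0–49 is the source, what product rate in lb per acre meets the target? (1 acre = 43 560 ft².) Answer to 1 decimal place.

497.8 lb of product per acre

Product per 1000 ft² = 1.6 / 14% = 11.4286 lb.
Convert to per acre: 11.4286 × 43.56 = 497.829 lb.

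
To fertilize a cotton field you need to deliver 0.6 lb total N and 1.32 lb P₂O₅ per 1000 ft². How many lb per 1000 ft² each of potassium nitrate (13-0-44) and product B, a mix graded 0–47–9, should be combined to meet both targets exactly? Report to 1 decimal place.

4.6 lb potassium nitrate, 2.8 lb product B

With a, b = lb per 1000 ft² of potassium nitrate and product B:
N: 0.13·a + 0·b = 0.6
P₂O₅: 0·a + 0.47·b = 1.32
Solving simultaneously: a = 4.61538, b = 2.80851.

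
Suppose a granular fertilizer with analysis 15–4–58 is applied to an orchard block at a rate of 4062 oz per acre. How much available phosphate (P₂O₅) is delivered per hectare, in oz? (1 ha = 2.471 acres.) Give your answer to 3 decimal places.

401.488 oz P₂O₅ per hectare

P₂O₅ per acre = 4062 × 4% = 162.48 oz.
Convert to per hectare: 162.48 × 2.471 = 401.4881 oz.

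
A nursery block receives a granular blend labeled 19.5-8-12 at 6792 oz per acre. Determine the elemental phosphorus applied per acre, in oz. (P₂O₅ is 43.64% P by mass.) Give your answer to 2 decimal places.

P₂O₅ per acre = 6792 × 8% = 543.36 oz.
Elemental P = 543.36 × 0.4364 = 237.122 oz per acre.

237.12 oz P per acre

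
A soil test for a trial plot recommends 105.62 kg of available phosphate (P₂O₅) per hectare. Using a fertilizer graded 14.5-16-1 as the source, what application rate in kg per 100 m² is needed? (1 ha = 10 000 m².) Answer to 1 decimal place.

6.6 kg of product per hundred sq m

Product per hectare = 105.62 / 16% = 660.125 kg.
Convert to per 100 m²: 660.125 × 0.01 = 6.60125 kg.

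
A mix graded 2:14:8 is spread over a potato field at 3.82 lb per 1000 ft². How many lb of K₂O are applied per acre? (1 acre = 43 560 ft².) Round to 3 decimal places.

13.312 lb K₂O per acre

K₂O per 1000 ft² = 3.82 × 8% = 0.3056 lb.
Convert to per acre: 0.3056 × 43.56 = 13.3119 lb.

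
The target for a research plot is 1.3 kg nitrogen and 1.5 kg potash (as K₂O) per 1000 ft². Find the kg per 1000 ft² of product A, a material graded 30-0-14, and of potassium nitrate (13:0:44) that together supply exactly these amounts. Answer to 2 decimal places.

3.31 kg product A, 2.36 kg potassium nitrate

Let a = kg of product A, b = kg of potassium nitrate (per 1000 ft²).
N: 0.3·a + 0.13·b = 1.3
K₂O: 0.14·a + 0.44·b = 1.5
From row1: a = (1.3 − 0.13·b) / 0.3.
Into row2: 0.14·(1.3 − 0.13·b)/0.3 + 0.44·b = 1.5 → b = 2.35501, a = 3.31283.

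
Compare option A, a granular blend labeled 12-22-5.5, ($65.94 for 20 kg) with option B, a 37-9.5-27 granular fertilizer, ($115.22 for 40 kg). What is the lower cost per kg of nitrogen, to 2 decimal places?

$7.79 per kg N (option B)

option A: N per bag = 20 × 12% = 2.4 kg; cost = 65.94 / 2.4 = $27.4750/kg N.
option B: N per bag = 40 × 37% = 14.8 kg; cost = 115.22 / 14.8 = $7.7851/kg N.
option B is cheaper.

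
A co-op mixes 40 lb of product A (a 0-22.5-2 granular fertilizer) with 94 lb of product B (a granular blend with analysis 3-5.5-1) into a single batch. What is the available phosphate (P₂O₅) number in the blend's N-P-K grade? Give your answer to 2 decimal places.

Total mass = 40 + 94 = 134 lb.
P₂O₅ mass = 22.5%×40 + 5.5%×94 = 14.17 lb.
% P₂O₅ = 14.17 / 134 = 10.5746%.

10.57% P₂O₅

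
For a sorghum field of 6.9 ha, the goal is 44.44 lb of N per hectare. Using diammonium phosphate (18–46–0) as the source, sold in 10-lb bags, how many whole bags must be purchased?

171 bags

Product per hectare = 44.44 / 18% = 246.889 lb.
Total product = 246.889 × 6.9 = 1703.53 lb.
Bags = ⌈1703.53 / 10⌉ = 171.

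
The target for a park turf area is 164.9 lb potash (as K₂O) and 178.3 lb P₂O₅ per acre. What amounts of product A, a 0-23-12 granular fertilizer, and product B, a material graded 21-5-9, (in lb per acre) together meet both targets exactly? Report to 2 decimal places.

530.75 lb product A, 1124.56 lb product B

Per-acre balance (a = product A, b = product B):
K₂O: 0.12·a + 0.09·b = 164.9
P₂O₅: 0.23·a + 0.05·b = 178.3
From row1: a = (164.9 − 0.09·b) / 0.12.
Into row2: 0.23·(164.9 − 0.09·b)/0.12 + 0.05·b = 178.3 → b = 1124.558, a = 530.748.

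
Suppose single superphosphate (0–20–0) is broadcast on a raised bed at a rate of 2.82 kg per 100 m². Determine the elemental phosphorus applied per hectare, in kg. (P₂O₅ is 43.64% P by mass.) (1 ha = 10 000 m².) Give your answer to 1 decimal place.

24.6 kg P per hectare

P₂O₅ per 100 m² = 2.82 × 20% = 0.564 kg.
Elemental P = 0.564 × 0.4364 = 0.24613 kg per 100 m².
Convert to per hectare: 0.24613 × 100 = 24.613 kg.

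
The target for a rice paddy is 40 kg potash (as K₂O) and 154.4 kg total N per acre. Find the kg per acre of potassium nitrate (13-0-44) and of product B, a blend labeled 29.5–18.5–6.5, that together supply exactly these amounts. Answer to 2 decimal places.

Let a = kg of potassium nitrate, b = kg of product B (per acre).
K₂O: 0.44·a + 0.065·b = 40
N: 0.13·a + 0.295·b = 154.4
From row1: a = (40 − 0.065·b) / 0.44.
Into row2: 0.13·(40 − 0.065·b)/0.44 + 0.295·b = 154.4 → b = 516.984, a = 14.5365.

14.54 kg potassium nitrate, 516.98 kg product B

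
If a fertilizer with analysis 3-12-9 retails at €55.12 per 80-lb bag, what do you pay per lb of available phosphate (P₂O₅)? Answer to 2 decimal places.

P₂O₅ in bag = 80 × 12% = 9.6 lb.
Cost per lb P₂O₅ = €55.12 / 9.6 = €5.7417.

€5.74 per lb P₂O₅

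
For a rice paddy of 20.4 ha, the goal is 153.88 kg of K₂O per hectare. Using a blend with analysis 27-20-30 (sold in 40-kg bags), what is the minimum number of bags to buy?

Product per hectare = 153.88 / 30% = 512.933 kg.
Total product = 512.933 × 20.4 = 10463.8 kg.
Bags = ⌈10463.8 / 40⌉ = 262.

262 bags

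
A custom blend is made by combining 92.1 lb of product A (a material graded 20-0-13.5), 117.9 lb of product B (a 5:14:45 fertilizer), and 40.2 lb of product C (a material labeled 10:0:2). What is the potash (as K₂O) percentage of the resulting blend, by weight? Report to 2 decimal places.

26.50% K₂O

Total mass = 92.1 + 117.9 + 40.2 = 250.2 lb.
K₂O mass = 13.5%×92.1 + 45%×117.9 + 2%×40.2 = 66.2925 lb.
% K₂O = 66.2925 / 250.2 = 26.4958%.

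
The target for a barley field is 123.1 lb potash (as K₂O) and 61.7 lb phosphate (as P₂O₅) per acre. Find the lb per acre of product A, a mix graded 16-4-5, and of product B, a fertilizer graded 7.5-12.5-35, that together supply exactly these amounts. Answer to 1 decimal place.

801.0 lb product A, 237.3 lb product B

Let a = lb of product A, b = lb of product B (per acre).
K₂O: 0.05·a + 0.35·b = 123.1
P₂O₅: 0.04·a + 0.125·b = 61.7
Eliminate a: (row1) − 0.05/0.04·(row2) → 0.19375·b = 45.975, so b = 237.29.
Back-substitute: a = (123.1 − 0.35·237.29) / 0.05 = 800.968.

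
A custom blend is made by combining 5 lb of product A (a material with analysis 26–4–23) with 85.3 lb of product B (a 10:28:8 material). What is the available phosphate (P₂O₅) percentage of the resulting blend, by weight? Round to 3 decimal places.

Total mass = 5 + 85.3 = 90.3 lb.
P₂O₅ mass = 4%×5 + 28%×85.3 = 24.084 lb.
% P₂O₅ = 24.084 / 90.3 = 26.6711%.

26.671% P₂O₅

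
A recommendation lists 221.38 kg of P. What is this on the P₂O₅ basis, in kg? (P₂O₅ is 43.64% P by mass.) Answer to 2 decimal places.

507.29 kg P₂O₅

P₂O₅ = 221.38 / 0.4364 = 507.287 kg.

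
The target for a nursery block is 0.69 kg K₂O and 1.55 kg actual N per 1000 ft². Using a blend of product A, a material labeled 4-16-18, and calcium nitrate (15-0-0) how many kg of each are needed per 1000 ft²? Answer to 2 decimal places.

3.83 kg product A, 9.31 kg calcium nitrate

With a, b = kg per 1000 ft² of product A and calcium nitrate:
K₂O: 0.18·a + 0·b = 0.69
N: 0.04·a + 0.15·b = 1.55
From row1: a = (0.69 − 0·b) / 0.18.
Into row2: 0.04·(0.69 − 0·b)/0.18 + 0.15·b = 1.55 → b = 9.31111, a = 3.83333.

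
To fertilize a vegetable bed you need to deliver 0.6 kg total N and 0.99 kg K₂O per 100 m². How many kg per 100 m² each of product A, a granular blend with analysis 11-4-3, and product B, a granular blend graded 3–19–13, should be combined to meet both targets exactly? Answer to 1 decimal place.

3.6 kg product A, 6.8 kg product B

With a, b = kg per 100 m² of product A and product B:
N: 0.11·a + 0.03·b = 0.6
K₂O: 0.03·a + 0.13·b = 0.99
Eliminate b: (row1) − 0.03/0.13·(row2) → 0.103077·a = 0.371538, so a = 3.60448.
Then b = (0.99 − 0.03·3.60448) / 0.13 = 6.78358.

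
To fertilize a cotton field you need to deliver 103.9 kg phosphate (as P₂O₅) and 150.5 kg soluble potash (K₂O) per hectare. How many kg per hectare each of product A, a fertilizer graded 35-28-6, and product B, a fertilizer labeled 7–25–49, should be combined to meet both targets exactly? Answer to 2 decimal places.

108.72 kg product A, 293.83 kg product B

Let a = kg of product A, b = kg of product B (per hectare).
P₂O₅: 0.28·a + 0.25·b = 103.9
K₂O: 0.06·a + 0.49·b = 150.5
Eliminate b: (row1) − 0.25/0.49·(row2) → 0.249388·a = 27.1143, so a = 108.723.
Then b = (150.5 − 0.06·108.723) / 0.49 = 293.8298.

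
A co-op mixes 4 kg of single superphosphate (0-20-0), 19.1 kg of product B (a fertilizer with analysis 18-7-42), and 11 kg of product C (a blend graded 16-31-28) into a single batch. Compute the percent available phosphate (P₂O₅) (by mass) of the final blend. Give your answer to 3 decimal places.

Total mass = 4 + 19.1 + 11 = 34.1 kg.
P₂O₅ mass = 20%×4 + 7%×19.1 + 31%×11 = 5.547 kg.
% P₂O₅ = 5.547 / 34.1 = 16.2669%.

16.267% P₂O₅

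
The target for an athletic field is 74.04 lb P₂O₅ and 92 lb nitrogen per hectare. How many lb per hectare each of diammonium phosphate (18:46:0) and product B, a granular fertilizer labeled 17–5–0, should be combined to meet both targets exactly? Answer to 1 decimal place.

Let a = lb of diammonium phosphate, b = lb of product B (per hectare).
P₂O₅: 0.46·a + 0.05·b = 74.04
N: 0.18·a + 0.17·b = 92
Eliminate a: (row1) − 0.46/0.18·(row2) → -0.384444·b = -161.071, so b = 418.971.
Back-substitute: a = (74.04 − 0.05·418.971) / 0.46 = 115.416.

115.4 lb diammonium phosphate, 419.0 lb product B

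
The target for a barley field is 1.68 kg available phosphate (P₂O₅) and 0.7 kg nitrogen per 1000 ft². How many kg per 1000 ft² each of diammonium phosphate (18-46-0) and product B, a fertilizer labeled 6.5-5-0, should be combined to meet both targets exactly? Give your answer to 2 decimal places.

3.55 kg diammonium phosphate, 0.94 kg product B

Let a = kg of diammonium phosphate, b = kg of product B (per 1000 ft²).
P₂O₅: 0.46·a + 0.05·b = 1.68
N: 0.18·a + 0.065·b = 0.7
Eliminate a: (row1) − 0.46/0.18·(row2) → -0.116111·b = -0.108889, so b = 0.937799.
Back-substitute: a = (1.68 − 0.05·0.937799) / 0.46 = 3.55024.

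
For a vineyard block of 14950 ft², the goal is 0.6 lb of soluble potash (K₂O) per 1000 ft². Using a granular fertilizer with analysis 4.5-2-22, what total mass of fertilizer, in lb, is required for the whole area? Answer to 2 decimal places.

Product per 1000 ft² = 0.6 / 22% = 2.72727 lb.
Total product = 2.72727 × 14950 / 1000 = 40.7727 lb.

40.77 lb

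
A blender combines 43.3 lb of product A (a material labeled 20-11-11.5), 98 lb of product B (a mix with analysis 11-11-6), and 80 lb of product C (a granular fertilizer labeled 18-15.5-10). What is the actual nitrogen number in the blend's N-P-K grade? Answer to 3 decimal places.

15.291% N

Total mass = 43.3 + 98 + 80 = 221.3 lb.
N mass = 20%×43.3 + 11%×98 + 18%×80 = 33.84 lb.
% N = 33.84 / 221.3 = 15.29146%.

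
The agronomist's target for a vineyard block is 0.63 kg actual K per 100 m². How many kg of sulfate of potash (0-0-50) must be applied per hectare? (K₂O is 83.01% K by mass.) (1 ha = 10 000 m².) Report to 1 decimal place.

As K₂O: 0.63 / 0.8301 = 0.758945 kg per 100 m².
Product per 100 m² = 0.758945 / 50% = 1.51789 kg.
Convert to per hectare: 1.51789 × 100 = 151.789 kg.

151.8 kg of product per hectare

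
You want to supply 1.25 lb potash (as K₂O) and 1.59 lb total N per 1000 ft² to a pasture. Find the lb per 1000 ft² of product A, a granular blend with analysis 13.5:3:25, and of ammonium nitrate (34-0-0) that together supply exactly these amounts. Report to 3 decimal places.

Per-1000 ft² balance (a = product A, b = ammonium nitrate):
K₂O: 0.25·a + 0·b = 1.25
N: 0.135·a + 0.34·b = 1.59
Solving simultaneously: a = 5, b = 2.69118.

5.000 lb product A, 2.691 lb ammonium nitrate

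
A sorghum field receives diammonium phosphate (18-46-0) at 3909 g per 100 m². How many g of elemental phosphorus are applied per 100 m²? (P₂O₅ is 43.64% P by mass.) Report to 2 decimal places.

P₂O₅ per 100 m² = 3909 × 46% = 1798.14 g.
Elemental P = 1798.14 × 0.4364 = 784.708 g per 100 m².

784.71 g P per hundred sq m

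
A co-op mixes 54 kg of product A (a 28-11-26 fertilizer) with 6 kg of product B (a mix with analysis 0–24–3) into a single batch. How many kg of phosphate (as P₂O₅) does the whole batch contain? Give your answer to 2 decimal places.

P₂O₅ mass = 11%×54 + 24%×6 = 7.38 kg.

7.38 kg P₂O₅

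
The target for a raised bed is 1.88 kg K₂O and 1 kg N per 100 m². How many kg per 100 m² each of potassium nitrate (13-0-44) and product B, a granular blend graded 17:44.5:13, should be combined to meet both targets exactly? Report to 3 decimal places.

With a, b = kg per 100 m² of potassium nitrate and product B:
K₂O: 0.44·a + 0.13·b = 1.88
N: 0.13·a + 0.17·b = 1
From row1: a = (1.88 − 0.13·b) / 0.44.
Into row2: 0.13·(1.88 − 0.13·b)/0.44 + 0.17·b = 1 → b = 3.37824, a = 3.27461.

3.275 kg potassium nitrate, 3.378 kg product B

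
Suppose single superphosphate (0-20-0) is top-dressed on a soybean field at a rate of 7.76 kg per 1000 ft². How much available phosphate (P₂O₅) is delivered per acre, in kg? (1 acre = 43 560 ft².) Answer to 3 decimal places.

67.605 kg P₂O₅ per acre

P₂O₅ per 1000 ft² = 7.76 × 20% = 1.552 kg.
Convert to per acre: 1.552 × 43.56 = 67.6051 kg.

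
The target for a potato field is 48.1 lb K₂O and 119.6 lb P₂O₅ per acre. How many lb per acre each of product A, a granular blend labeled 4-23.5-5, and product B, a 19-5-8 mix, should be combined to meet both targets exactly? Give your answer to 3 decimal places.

Let a = lb of product A, b = lb of product B (per acre).
K₂O: 0.05·a + 0.08·b = 48.1
P₂O₅: 0.235·a + 0.05·b = 119.6
Eliminate b: (row1) − 0.08/0.05·(row2) → -0.326·a = -143.26, so a = 439.4479.
Then b = (119.6 − 0.235·439.4479) / 0.05 = 326.5951.

439.448 lb product A, 326.595 lb product B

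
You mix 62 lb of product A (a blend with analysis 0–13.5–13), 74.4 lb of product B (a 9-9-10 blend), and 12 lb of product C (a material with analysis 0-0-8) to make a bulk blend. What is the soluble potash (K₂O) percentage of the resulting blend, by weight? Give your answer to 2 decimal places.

11.09% K₂O

Total mass = 62 + 74.4 + 12 = 148.4 lb.
K₂O mass = 13%×62 + 10%×74.4 + 8%×12 = 16.46 lb.
% K₂O = 16.46 / 148.4 = 11.0916%.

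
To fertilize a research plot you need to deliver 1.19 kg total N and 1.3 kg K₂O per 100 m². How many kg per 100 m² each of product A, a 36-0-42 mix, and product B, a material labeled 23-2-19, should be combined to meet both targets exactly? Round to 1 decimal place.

With a, b = kg per 100 m² of product A and product B:
N: 0.36·a + 0.23·b = 1.19
K₂O: 0.42·a + 0.19·b = 1.3
From row1: a = (1.19 − 0.23·b) / 0.36.
Into row2: 0.42·(1.19 − 0.23·b)/0.36 + 0.19·b = 1.3 → b = 1.12766, a = 2.58511.

2.6 kg product A, 1.1 kg product B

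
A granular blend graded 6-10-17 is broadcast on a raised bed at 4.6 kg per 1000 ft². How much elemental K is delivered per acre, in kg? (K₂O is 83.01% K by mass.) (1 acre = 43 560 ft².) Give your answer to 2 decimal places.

K₂O per 1000 ft² = 4.6 × 17% = 0.782 kg.
Elemental K = 0.782 × 0.8301 = 0.649138 kg per 1000 ft².
Convert to per acre: 0.649138 × 43.56 = 28.2765 kg.

28.28 kg K per acre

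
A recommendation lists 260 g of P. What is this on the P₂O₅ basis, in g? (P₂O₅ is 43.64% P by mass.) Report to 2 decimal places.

P₂O₅ = 260 / 0.4364 = 595.784 g.

595.78 g P₂O₅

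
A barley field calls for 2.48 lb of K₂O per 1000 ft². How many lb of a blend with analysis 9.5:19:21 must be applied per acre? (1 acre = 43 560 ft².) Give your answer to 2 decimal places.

Product per 1000 ft² = 2.48 / 21% = 11.8095 lb.
Convert to per acre: 11.8095 × 43.56 = 514.423 lb.

514.42 lb of product per acre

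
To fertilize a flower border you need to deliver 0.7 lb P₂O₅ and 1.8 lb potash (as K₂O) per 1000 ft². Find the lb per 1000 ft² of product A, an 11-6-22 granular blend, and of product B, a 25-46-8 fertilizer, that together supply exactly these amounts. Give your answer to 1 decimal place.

Per-1000 ft² balance (a = product A, b = product B):
P₂O₅: 0.06·a + 0.46·b = 0.7
K₂O: 0.22·a + 0.08·b = 1.8
Eliminate a: (row1) − 0.06/0.22·(row2) → 0.438182·b = 0.209091, so b = 0.477178.
Back-substitute: a = (0.7 − 0.46·0.477178) / 0.06 = 8.0083.

8.0 lb product A, 0.5 lb product B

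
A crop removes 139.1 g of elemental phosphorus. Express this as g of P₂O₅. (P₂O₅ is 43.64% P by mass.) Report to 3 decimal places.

318.744 g P₂O₅

P₂O₅ = 139.1 / 0.4364 = 318.7443 g.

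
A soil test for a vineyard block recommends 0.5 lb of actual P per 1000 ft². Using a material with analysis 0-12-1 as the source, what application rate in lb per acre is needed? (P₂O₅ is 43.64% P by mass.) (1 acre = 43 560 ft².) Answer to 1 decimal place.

415.9 lb of product per acre

As P₂O₅: 0.5 / 0.4364 = 1.14574 lb per 1000 ft².
Product per 1000 ft² = 1.14574 / 12% = 9.54782 lb.
Convert to per acre: 9.54782 × 43.56 = 415.903 lb.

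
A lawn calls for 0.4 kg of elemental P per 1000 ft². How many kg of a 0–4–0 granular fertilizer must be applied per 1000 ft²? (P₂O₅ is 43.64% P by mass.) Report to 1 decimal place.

22.9 kg of product per thousand sq ft

As P₂O₅: 0.4 / 0.4364 = 0.91659 kg per 1000 ft².
Product per 1000 ft² = 0.91659 / 4% = 22.9148 kg.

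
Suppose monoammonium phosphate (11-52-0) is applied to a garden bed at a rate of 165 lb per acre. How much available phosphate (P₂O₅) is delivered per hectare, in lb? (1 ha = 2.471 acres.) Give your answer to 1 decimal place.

P₂O₅ per acre = 165 × 52% = 85.8 lb.
Convert to per hectare: 85.8 × 2.471 = 212.012 lb.

212.0 lb P₂O₅ per hectare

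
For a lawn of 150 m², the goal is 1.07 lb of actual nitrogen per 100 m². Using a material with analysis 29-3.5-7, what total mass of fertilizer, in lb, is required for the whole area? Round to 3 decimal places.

5.534 lb

Product per 100 m² = 1.07 / 29% = 3.68966 lb.
Total product = 3.68966 × 150 / 100 = 5.53448 lb.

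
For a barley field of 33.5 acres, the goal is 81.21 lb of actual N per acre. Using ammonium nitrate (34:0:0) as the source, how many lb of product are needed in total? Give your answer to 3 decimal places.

Product per acre = 81.21 / 34% = 238.853 lb.
Total product = 238.853 × 33.5 = 8001.5735 lb.

8001.574 lb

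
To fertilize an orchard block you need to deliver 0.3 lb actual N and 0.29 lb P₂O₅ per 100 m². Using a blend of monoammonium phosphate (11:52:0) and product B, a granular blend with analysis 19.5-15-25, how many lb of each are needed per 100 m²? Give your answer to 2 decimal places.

Per-100 m² balance (a = monoammonium phosphate, b = product B):
N: 0.11·a + 0.195·b = 0.3
P₂O₅: 0.52·a + 0.15·b = 0.29
Eliminate a: (row1) − 0.11/0.52·(row2) → 0.163269·b = 0.238654, so b = 1.46172.
Back-substitute: a = (0.3 − 0.195·1.46172) / 0.11 = 0.136042.

0.14 lb monoammonium phosphate, 1.46 lb product B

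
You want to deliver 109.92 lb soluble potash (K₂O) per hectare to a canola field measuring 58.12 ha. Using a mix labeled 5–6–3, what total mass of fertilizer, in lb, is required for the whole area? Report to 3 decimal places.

212951.680 lb

Product per hectare = 109.92 / 3% = 3664 lb.
Total product = 3664 × 58.12 = 212951.68 lb.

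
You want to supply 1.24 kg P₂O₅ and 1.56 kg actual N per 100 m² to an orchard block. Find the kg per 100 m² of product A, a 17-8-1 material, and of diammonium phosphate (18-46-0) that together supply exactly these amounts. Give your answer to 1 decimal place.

Per-100 m² balance (a = product A, b = diammonium phosphate):
P₂O₅: 0.08·a + 0.46·b = 1.24
N: 0.17·a + 0.18·b = 1.56
Eliminate b: (row1) − 0.46/0.18·(row2) → -0.354444·a = -2.74667, so a = 7.74922.
Then b = (1.56 − 0.17·7.74922) / 0.18 = 1.34796.

7.7 kg product A, 1.3 kg diammonium phosphate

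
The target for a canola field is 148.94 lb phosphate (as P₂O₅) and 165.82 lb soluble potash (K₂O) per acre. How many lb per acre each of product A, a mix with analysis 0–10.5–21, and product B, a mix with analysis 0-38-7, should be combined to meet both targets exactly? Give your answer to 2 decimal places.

725.82 lb product A, 191.39 lb product B

With a, b = lb per acre of product A and product B:
P₂O₅: 0.105·a + 0.38·b = 148.94
K₂O: 0.21·a + 0.07·b = 165.82
From row1: a = (148.94 − 0.38·b) / 0.105.
Into row2: 0.21·(148.94 − 0.38·b)/0.105 + 0.07·b = 165.82 → b = 191.391, a = 725.822.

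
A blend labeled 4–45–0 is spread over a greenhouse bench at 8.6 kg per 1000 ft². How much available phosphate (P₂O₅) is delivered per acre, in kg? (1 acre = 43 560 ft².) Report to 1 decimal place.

168.6 kg P₂O₅ per acre

P₂O₅ per 1000 ft² = 8.6 × 45% = 3.87 kg.
Convert to per acre: 3.87 × 43.56 = 168.577 kg.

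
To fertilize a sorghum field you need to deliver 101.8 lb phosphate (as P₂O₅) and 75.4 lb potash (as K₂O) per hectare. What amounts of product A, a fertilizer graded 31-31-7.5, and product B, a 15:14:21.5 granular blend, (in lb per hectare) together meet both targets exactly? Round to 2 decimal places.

201.80 lb product A, 280.30 lb product B

Per-hectare balance (a = product A, b = product B):
P₂O₅: 0.31·a + 0.14·b = 101.8
K₂O: 0.075·a + 0.215·b = 75.4
Solving simultaneously: a = 201.799, b = 280.303.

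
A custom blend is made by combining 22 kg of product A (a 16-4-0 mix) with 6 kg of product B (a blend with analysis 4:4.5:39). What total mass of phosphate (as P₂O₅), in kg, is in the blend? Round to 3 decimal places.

P₂O₅ mass = 4%×22 + 4.5%×6 = 1.15 kg.

1.150 kg P₂O₅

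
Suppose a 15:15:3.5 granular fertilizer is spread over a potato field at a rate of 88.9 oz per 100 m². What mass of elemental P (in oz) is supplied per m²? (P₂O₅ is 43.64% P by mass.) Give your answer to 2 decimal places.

P₂O₅ per 100 m² = 88.9 × 15% = 13.335 oz.
Elemental P = 13.335 × 0.4364 = 5.81939 oz per 100 m².
Convert to per m²: 5.81939 × 0.01 = 0.0581939 oz.

0.06 oz P per sq m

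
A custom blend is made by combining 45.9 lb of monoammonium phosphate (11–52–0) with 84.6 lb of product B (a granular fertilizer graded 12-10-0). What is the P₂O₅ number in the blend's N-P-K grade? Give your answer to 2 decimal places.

24.77% P₂O₅

Total mass = 45.9 + 84.6 = 130.5 lb.
P₂O₅ mass = 52%×45.9 + 10%×84.6 = 32.328 lb.
% P₂O₅ = 32.328 / 130.5 = 24.7724%.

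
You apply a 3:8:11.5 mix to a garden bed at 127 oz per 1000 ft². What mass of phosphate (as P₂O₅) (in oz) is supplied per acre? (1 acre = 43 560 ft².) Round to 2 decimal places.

P₂O₅ per 1000 ft² = 127 × 8% = 10.16 oz.
Convert to per acre: 10.16 × 43.56 = 442.5696 oz.

442.57 oz P₂O₅ per acre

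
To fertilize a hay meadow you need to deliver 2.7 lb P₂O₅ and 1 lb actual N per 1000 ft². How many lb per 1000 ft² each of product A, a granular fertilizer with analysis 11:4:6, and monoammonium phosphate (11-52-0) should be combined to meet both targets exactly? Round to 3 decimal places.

Per-1000 ft² balance (a = product A, b = monoammonium phosphate):
P₂O₅: 0.04·a + 0.52·b = 2.7
N: 0.11·a + 0.11·b = 1
From row1: a = (2.7 − 0.52·b) / 0.04.
Into row2: 0.11·(2.7 − 0.52·b)/0.04 + 0.11·b = 1 → b = 4.86742, a = 4.22348.

4.223 lb product A, 4.867 lb monoammonium phosphate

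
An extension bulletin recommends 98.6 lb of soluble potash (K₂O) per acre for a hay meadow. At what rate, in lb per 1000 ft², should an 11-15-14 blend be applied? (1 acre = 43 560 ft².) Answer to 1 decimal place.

Product per acre = 98.6 / 14% = 704.286 lb.
Convert to per 1000 ft²: 704.286 × 0.0229568 = 16.1682 lb.

16.2 lb of product per thousand sq ft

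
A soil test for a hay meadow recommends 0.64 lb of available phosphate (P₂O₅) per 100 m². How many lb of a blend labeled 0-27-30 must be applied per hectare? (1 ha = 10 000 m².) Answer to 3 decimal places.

237.037 lb of product per hectare

Product per 100 m² = 0.64 / 27% = 2.37037 lb.
Convert to per hectare: 2.37037 × 100 = 237.03704 lb.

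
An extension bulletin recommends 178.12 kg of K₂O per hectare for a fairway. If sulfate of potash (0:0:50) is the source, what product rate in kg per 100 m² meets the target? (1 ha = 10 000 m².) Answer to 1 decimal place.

3.6 kg of product per hundred sq m

Product per hectare = 178.12 / 50% = 356.24 kg.
Convert to per 100 m²: 356.24 × 0.01 = 3.5624 kg.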